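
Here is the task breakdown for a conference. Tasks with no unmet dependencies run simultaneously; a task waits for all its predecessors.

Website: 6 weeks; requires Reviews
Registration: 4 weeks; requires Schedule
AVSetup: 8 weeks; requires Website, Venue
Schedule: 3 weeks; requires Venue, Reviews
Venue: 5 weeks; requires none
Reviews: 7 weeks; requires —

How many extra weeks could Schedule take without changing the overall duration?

The longest chain is Reviews→Website→AVSetup = 7+6+8 = 21; overall finish 21 weeks.
Schedule finishes as early as 10 and must finish by 17.
Slack of Schedule = 14 − 7 = 7 weeks.

7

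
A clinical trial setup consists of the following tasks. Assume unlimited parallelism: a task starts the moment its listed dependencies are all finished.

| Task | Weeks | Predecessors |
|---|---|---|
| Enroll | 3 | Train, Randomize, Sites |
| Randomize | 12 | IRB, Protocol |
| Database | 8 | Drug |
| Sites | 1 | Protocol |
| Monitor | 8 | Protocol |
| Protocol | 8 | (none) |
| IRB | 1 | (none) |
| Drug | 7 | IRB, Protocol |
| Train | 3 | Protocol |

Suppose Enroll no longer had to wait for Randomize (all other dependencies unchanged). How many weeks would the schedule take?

23

With the dependency in place, Protocol→Randomize→Enroll = 8+12+3 = 23 sets the finish at 23 weeks.
Without Randomize→Enroll, Enroll's earliest start moves from 20 to 11.
The longest chain is now Protocol→Drug→Database = 8+7+8 = 23, so the schedule takes 23 weeks.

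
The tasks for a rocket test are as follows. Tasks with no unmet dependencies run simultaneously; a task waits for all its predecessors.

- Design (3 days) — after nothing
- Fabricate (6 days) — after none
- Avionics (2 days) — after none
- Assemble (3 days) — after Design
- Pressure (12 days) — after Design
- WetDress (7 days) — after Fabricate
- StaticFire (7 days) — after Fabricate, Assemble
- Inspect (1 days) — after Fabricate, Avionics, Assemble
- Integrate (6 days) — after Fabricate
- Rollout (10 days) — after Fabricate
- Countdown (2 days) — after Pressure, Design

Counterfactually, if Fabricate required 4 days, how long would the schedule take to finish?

17

The binding path is Design→Pressure→Countdown = 3+12+2 = 17; finish at 17 days.
Fabricate has 1 day of float (longest path through it is 16).
That remains the longest chain; total 17 days.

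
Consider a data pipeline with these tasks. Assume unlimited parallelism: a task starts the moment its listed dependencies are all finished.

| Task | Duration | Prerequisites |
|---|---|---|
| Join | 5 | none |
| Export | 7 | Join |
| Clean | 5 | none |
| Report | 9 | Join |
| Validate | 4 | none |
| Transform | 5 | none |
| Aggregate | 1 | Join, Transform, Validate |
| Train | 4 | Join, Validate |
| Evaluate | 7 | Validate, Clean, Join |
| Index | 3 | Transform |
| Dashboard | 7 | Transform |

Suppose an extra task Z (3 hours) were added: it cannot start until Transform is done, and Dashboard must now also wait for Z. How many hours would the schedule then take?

Originally the schedule takes 14 hours.
With Z inserted, Dashboard now waits for max(Transform, Z).
New critical path: Transform→Z→Dashboard = 5+3+7 = 15 ⇒ 15 hours.

15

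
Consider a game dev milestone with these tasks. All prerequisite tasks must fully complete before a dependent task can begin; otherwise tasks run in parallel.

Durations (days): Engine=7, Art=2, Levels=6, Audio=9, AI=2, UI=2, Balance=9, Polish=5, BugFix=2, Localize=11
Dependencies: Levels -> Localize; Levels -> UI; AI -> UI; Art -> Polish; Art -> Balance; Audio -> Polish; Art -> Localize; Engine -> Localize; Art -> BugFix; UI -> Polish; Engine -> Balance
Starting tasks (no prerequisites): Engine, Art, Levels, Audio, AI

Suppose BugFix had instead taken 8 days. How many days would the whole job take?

18

Critical path before the change: Engine→Localize = 7+11 = 18 giving 18 days.
BugFix is off the critical path — its longest chain is 4 days, giving 14 of slack.
No other chain overtakes it, so the finish is 18 days.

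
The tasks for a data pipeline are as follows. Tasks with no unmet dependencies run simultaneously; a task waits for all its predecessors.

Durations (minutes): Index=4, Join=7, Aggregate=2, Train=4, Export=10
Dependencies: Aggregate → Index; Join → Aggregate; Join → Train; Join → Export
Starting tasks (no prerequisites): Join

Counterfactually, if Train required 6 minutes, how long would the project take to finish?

17

Actual critical path: Join→Export = 7+10 = 17 ⇒ 17 minutes.
The longest path through Train is only 11 minutes, so Train has float 6.
That remains the longest chain; total 17 minutes.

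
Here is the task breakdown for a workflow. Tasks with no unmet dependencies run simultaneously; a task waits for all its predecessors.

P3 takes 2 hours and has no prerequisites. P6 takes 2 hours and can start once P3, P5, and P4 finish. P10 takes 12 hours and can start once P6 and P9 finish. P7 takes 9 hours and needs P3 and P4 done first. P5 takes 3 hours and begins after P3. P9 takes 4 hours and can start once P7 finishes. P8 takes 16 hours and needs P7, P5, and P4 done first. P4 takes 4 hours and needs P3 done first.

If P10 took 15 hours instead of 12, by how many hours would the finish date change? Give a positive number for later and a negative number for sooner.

The binding path is P3→P4→P7→P9→P10 = 2+4+9+4+12 = 31; finish at 31 hours.
P10 is on the critical path; changing it to 15 makes that path 34 hours.
No other chain overtakes it, so the finish is 34 hours.
Change in finish: 34 − 31 = +3 hours.

3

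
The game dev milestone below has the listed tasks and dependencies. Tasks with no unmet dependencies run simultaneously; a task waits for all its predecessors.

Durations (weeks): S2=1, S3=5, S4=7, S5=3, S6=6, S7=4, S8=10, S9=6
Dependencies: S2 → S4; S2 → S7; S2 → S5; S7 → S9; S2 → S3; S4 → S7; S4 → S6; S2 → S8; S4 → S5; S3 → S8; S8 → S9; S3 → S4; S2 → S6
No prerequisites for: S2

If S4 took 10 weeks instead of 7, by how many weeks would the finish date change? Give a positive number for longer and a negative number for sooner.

3

Actual critical path: S2→S3→S4→S7→S9 = 1+5+7+4+6 = 23 ⇒ 23 weeks.
S4 is on the critical path; changing it to 10 makes that path 26 weeks.
That remains the longest chain; total 26 weeks.
Change in finish: 26 − 23 = +3 weeks.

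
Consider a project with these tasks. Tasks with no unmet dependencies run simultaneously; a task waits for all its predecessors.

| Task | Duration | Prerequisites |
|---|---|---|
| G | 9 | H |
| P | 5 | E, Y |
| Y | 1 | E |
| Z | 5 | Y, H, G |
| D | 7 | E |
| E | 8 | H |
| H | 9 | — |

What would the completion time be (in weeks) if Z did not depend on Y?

Original critical path: H→E→D = 9+8+7 = 24 ⇒ 24 weeks.
Dropping Y→Z doesn't change Z's earliest start (18); another predecessor still binds.
New critical path: H→E→D = 9+8+7 = 24 ⇒ 24 weeks.

24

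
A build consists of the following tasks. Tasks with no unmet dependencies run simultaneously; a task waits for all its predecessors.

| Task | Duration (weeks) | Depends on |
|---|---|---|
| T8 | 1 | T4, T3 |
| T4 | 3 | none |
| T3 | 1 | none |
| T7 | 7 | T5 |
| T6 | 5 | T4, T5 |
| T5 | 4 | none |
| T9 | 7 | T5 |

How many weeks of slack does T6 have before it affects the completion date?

The longest chain is T5→T7 = 4+7 = 11; overall finish 11 weeks.
The longest chain containing T6 totals 9 weeks.
Slack of T6 = 6 − 4 = 2 weeks.

2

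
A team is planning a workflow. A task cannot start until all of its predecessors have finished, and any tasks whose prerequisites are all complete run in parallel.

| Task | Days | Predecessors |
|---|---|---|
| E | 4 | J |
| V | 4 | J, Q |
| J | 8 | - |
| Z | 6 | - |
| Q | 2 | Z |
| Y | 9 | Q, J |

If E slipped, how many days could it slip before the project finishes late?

5

Critical path: Z→Q→Y = 6+2+9 = 17, so the finish is 17 days.
E finishes as early as 12 and must finish by 17.
Float = 17 − 12 = 5.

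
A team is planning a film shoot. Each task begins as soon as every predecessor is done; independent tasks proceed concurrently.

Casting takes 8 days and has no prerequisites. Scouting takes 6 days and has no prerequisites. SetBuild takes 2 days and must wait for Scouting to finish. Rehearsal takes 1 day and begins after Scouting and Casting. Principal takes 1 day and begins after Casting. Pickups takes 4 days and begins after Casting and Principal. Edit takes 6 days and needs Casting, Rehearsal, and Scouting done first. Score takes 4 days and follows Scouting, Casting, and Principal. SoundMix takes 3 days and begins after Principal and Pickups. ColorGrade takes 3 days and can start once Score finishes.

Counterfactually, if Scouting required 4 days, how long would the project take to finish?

Baseline: Casting→Principal→Pickups→SoundMix = 8+1+4+3 = 16 → 16 days.
The longest path through Scouting is only 13 days, so Scouting has float 3.
No other chain overtakes it, so the finish is 16 days.

16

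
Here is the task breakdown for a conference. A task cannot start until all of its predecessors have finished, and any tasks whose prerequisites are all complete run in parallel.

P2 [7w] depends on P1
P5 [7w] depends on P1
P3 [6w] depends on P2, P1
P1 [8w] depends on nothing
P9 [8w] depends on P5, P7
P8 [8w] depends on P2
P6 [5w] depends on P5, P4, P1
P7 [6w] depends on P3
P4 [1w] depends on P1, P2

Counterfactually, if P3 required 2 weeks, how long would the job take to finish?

31

The binding path is P1→P2→P3→P7→P9 = 8+7+6+6+8 = 35; finish at 35 weeks.
Since P3 is critical, the -4 change carries straight to that chain (now 31 weeks).
The critical path is still P1→P2→P3→P7→P9; finish is now 31 weeks.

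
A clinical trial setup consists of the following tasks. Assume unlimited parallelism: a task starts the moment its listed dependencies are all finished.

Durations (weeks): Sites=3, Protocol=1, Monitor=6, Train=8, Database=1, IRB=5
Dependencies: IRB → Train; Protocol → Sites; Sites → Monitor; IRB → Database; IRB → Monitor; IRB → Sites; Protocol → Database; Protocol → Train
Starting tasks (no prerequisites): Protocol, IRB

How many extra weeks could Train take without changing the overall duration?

1

The longest chain is IRB→Sites→Monitor = 5+3+6 = 14; overall finish 14 weeks.
Longest path through Train: 13 weeks (earliest finish 13, latest finish 14).
Float = 14 − 13 = 1.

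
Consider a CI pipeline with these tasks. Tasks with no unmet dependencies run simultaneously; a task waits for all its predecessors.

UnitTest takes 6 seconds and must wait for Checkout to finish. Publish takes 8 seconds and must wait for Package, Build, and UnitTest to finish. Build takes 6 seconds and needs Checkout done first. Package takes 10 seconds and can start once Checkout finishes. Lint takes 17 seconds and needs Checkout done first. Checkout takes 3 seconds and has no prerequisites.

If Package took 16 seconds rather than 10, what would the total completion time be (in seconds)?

As given, the longest chain is Checkout→Package→Publish = 3+10+8 = 21, so the finish is 21 seconds.
Package lies on that path, so at 16 seconds the path becomes 27 seconds.
No other chain overtakes it, so the finish is 27 seconds.

27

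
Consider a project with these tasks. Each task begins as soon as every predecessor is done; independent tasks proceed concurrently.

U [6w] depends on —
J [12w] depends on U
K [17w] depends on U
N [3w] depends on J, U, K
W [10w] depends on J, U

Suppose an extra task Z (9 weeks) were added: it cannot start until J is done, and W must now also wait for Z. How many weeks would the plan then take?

37

Originally the plan takes 28 weeks.
With Z inserted, W now waits for max(J, U, Z).
New critical path: U→J→Z→W = 6+12+9+10 = 37 ⇒ 37 weeks.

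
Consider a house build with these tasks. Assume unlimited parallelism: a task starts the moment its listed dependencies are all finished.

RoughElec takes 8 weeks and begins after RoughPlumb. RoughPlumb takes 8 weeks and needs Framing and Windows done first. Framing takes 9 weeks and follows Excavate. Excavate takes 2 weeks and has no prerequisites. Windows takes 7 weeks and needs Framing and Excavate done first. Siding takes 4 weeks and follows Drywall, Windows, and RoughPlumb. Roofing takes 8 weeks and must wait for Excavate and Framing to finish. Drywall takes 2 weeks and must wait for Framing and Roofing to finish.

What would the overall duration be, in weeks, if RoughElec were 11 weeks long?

Baseline: Excavate→Framing→Windows→RoughPlumb→RoughElec = 2+9+7+8+8 = 34 → 34 weeks.
RoughElec lies on that path, so at 11 weeks the path becomes 37 weeks.
That remains the longest chain; total 37 weeks.

37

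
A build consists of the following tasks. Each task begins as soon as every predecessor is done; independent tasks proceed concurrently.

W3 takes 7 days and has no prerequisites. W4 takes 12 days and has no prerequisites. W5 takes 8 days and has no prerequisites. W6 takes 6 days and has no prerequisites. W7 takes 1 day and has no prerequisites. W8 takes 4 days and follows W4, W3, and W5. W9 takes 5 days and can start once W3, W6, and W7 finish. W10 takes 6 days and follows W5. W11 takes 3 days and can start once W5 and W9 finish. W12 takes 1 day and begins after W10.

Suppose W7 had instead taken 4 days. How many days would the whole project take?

Baseline: W4→W8 = 12+4 = 16 → 16 days.
W7 is off the critical path — its longest chain is 9 days, giving 7 of slack.
That remains the longest chain; total 16 days.

16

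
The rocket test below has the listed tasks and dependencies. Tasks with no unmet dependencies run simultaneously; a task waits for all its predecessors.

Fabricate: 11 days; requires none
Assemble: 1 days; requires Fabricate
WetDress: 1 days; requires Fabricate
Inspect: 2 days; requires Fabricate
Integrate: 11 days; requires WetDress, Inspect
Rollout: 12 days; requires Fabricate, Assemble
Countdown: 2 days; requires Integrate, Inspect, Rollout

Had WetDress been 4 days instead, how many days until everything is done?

28

As given, the longest chain is Fabricate→Assemble→Rollout→Countdown = 11+1+12+2 = 26, so the finish is 26 days.
WetDress is off the critical path — its longest chain is 25 days, giving 1 of slack.
Now Fabricate→WetDress→Integrate→Countdown = 11+4+11+2 = 28 is longest, so the finish becomes 28 days.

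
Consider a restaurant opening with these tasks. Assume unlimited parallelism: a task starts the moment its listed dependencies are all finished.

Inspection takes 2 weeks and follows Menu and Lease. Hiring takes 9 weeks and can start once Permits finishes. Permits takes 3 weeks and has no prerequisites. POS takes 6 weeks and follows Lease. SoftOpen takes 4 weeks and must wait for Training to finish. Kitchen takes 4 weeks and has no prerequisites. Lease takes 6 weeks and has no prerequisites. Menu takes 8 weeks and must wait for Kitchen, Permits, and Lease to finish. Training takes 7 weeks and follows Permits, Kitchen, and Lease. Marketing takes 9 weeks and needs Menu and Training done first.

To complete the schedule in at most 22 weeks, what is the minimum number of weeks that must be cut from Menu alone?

1

Current finish: 23 weeks; target: 22.
Menu is on every critical path, so each week cut from Menu cuts the finish by one (this holds down to a finish of 22).
Need 23 − 22 = 1 week off Menu → Menu becomes 7 weeks, finish becomes 22.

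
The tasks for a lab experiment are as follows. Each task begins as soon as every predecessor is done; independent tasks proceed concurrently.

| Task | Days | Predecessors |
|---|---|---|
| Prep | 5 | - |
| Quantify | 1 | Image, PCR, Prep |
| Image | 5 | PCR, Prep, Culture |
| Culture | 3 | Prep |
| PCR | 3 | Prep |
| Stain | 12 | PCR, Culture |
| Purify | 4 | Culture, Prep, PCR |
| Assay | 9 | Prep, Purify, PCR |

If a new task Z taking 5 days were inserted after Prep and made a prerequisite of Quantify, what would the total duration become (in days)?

21

Originally the lab experiment takes 21 days.
With Z inserted, Quantify now waits for max(Image, PCR, Prep, Z).
New critical path: Prep→Culture→Purify→Assay = 5+3+4+9 = 21 ⇒ 21 days.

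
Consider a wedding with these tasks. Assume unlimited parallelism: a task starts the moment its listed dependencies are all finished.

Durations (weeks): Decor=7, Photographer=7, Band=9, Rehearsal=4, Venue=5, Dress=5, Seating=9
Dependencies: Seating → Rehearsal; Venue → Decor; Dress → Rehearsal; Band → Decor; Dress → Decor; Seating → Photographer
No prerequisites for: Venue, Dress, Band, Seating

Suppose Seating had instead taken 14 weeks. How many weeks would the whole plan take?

Critical path before the change: Seating→Photographer = 9+7 = 16 giving 16 weeks.
Seating lies on that path, so at 14 weeks the path becomes 21 weeks.
No other chain overtakes it, so the finish is 21 weeks.

21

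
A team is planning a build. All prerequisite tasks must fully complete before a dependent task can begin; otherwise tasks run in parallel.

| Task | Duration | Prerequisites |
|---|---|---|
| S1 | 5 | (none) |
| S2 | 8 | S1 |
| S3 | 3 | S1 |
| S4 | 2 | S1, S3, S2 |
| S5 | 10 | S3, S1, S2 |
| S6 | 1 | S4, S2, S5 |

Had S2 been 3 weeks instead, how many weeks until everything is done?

As given, the longest chain is S1→S2→S5→S6 = 5+8+10+1 = 24, so the finish is 24 weeks.
S2 lies on that path, so at 3 weeks the path becomes 19 weeks.
No other chain overtakes it, so the finish is 19 weeks.

19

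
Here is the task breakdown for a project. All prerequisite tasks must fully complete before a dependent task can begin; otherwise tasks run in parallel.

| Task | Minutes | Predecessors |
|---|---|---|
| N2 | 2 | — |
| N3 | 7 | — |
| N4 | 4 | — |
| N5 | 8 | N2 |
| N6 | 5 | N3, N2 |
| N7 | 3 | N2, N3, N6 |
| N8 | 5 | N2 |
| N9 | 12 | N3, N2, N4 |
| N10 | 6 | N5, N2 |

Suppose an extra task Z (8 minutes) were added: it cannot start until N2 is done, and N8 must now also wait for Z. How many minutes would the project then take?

19

Originally the project takes 19 minutes.
With Z inserted, N8 now waits for max(N2, Z).
New critical path: N3→N9 = 7+12 = 19 ⇒ 19 minutes.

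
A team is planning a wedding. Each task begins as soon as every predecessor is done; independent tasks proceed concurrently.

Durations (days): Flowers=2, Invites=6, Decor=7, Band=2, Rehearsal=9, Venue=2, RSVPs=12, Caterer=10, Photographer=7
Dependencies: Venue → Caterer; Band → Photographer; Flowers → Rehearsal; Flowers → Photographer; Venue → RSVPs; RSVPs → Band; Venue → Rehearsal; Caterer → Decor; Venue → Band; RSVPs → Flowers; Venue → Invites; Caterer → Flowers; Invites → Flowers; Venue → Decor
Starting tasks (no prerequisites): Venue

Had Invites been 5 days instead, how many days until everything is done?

Actual critical path: Venue→RSVPs→Flowers→Rehearsal = 2+12+2+9 = 25 ⇒ 25 days.
Invites has 6 days of float (longest path through it is 19).
That remains the longest chain; total 25 days.

25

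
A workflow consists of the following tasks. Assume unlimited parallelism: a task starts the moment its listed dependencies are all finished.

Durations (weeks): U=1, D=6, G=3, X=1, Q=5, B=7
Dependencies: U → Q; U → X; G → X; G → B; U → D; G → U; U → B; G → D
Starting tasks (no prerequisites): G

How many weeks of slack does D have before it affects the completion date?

G→U→B = 3+1+7 = 11 sets the makespan at 11 weeks.
The longest chain containing D totals 10 weeks.
So D can slip 11 − 10 = 1 week.

1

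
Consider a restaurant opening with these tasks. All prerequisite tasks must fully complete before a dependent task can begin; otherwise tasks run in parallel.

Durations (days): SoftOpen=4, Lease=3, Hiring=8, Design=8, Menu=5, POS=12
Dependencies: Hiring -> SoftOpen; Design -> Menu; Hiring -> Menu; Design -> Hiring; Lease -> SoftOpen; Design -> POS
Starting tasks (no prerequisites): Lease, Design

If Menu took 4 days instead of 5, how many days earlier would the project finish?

The binding path is Design→Hiring→Menu = 8+8+5 = 21; finish at 21 days.
Since Menu is critical, the -1 change carries straight to that chain (now 20 days).
That remains the longest chain; total 20 days.
Change in finish: 20 − 21 = -1 days.

1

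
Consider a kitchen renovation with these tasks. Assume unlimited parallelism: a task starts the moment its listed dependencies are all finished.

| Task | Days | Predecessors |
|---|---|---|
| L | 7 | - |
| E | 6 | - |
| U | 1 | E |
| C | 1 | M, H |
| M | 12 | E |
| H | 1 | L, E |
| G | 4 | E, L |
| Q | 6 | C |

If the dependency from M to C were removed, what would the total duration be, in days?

Before: longest chain E→M→C→Q = 6+12+1+6 = 25, finish 25.
Without M→C, C's earliest start moves from 18 to 8.
The longest chain is now E→M = 6+12 = 18, so the kitchen renovation takes 18 days.

18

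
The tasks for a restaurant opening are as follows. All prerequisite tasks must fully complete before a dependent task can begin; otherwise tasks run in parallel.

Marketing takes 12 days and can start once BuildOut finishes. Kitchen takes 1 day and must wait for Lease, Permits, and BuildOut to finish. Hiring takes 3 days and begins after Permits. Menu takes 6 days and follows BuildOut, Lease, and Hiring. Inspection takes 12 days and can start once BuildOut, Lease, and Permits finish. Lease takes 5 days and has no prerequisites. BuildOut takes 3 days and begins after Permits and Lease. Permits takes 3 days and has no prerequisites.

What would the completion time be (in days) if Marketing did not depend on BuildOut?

With the dependency in place, Lease→BuildOut→Marketing = 5+3+12 = 20 sets the finish at 20 days.
Without BuildOut→Marketing, Marketing's earliest start moves from 8 to 0.
New critical path: Lease→BuildOut→Inspection = 5+3+12 = 20 ⇒ 20 days.

20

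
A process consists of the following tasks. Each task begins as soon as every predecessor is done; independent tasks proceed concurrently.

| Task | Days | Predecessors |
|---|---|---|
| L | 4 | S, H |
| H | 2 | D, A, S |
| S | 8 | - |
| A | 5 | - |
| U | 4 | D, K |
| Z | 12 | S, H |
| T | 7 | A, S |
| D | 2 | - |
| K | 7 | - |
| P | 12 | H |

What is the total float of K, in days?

11

Critical path: S→H→Z = 8+2+12 = 22, so the finish is 22 days.
K finishes as early as 7 and must finish by 18.
So K can slip 18 − 7 = 11 days.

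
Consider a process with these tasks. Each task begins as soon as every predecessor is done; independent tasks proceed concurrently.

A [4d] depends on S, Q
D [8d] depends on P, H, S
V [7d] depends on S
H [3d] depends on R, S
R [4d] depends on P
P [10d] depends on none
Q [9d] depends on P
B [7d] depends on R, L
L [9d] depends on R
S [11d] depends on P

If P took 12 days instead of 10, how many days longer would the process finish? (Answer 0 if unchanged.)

As given, the longest chain is P→S→H→D = 10+11+3+8 = 32, so the finish is 32 days.
P is on the critical path; changing it to 12 makes that path 34 days.
The critical path is still P→S→H→D; finish is now 34 days.
Change in finish: 34 − 32 = +2 days.

2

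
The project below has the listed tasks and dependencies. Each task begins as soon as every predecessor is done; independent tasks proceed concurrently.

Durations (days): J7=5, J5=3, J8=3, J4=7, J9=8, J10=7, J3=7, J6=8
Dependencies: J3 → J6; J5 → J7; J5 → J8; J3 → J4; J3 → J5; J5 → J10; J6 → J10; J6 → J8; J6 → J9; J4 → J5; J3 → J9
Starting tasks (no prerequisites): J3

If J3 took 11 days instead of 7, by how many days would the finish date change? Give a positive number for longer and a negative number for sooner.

Actual critical path: J3→J4→J5→J10 = 7+7+3+7 = 24 ⇒ 24 days.
J3 lies on that path, so at 11 days the path becomes 28 days.
No other chain overtakes it, so the finish is 28 days.
Change in finish: 28 − 24 = +4 days.

4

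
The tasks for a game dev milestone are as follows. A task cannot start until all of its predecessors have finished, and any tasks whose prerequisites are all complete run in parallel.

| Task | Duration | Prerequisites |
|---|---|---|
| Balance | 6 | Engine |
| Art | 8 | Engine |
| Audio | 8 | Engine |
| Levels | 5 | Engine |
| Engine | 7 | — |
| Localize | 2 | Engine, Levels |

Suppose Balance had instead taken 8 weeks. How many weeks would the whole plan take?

15

Baseline: Engine→Art = 7+8 = 15 → 15 weeks.
Balance is off the critical path — its longest chain is 13 weeks, giving 2 of slack.
That remains the longest chain; total 15 weeks.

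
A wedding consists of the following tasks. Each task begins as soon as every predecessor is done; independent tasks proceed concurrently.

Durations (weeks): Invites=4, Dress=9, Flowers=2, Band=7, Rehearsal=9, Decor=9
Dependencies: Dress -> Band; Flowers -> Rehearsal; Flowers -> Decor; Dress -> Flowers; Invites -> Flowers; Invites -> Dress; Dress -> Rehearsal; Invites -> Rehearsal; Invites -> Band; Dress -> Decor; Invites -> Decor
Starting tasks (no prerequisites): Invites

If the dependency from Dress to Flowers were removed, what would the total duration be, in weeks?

22

With the dependency in place, Invites→Dress→Flowers→Rehearsal = 4+9+2+9 = 24 sets the finish at 24 weeks.
Without Dress→Flowers, Flowers's earliest start moves from 13 to 4.
New critical path: Invites→Dress→Rehearsal = 4+9+9 = 22 ⇒ 22 weeks.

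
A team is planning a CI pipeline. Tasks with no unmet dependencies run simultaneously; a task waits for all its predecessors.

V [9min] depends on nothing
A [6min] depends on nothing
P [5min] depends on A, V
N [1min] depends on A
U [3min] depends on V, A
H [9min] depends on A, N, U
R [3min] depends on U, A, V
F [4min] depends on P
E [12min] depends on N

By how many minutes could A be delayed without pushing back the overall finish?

2

V→U→H = 9+3+9 = 21 sets the makespan at 21 minutes.
The longest chain containing A totals 19 minutes.
Slack of A = 2 − 0 = 2 minutes.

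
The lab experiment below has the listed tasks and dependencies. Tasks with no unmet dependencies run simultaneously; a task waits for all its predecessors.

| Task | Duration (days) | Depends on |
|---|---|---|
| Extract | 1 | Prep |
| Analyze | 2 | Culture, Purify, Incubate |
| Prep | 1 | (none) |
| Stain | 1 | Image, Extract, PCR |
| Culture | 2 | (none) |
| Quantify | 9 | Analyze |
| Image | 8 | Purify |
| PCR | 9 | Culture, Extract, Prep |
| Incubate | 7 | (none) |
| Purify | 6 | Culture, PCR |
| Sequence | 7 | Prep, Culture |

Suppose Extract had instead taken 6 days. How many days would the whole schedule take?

33

Actual critical path: Prep→Extract→PCR→Purify→Analyze→Quantify = 1+1+9+6+2+9 = 28 ⇒ 28 days.
Extract lies on that path, so at 6 days the path becomes 33 days.
No other chain overtakes it, so the finish is 33 days.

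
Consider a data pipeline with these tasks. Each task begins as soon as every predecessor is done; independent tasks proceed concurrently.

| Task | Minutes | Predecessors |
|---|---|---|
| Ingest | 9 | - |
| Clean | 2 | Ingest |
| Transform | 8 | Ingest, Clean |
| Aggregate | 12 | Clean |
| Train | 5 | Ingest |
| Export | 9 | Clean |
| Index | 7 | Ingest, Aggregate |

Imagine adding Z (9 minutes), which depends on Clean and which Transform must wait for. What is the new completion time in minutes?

30

Originally the data pipeline takes 30 minutes.
With Z inserted, Transform now waits for max(Ingest, Clean, Z).
New critical path: Ingest→Clean→Aggregate→Index = 9+2+12+7 = 30 ⇒ 30 minutes.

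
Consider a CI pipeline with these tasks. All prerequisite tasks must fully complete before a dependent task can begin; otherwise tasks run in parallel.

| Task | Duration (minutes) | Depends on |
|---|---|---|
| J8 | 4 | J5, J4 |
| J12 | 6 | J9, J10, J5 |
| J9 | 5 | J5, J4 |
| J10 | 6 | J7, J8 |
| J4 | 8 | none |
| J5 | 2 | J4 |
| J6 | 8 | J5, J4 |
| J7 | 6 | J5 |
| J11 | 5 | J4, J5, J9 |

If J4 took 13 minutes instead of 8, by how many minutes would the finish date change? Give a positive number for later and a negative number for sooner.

Baseline: J4→J5→J7→J10→J12 = 8+2+6+6+6 = 28 → 28 minutes.
J4 is on the critical path; changing it to 13 makes that path 33 minutes.
No other chain overtakes it, so the finish is 33 minutes.
Change in finish: 33 − 28 = +5 minutes.

5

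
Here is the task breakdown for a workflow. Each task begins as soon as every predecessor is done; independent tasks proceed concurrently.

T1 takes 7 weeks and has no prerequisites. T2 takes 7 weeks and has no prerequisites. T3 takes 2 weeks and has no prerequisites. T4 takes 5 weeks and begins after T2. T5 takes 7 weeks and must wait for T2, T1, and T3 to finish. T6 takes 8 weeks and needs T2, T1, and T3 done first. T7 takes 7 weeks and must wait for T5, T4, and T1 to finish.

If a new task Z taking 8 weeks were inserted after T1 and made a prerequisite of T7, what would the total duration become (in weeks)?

22

Originally the job takes 21 weeks.
With Z inserted, T7 now waits for max(T5, T4, T1, Z).
New critical path: T1→Z→T7 = 7+8+7 = 22 ⇒ 22 weeks.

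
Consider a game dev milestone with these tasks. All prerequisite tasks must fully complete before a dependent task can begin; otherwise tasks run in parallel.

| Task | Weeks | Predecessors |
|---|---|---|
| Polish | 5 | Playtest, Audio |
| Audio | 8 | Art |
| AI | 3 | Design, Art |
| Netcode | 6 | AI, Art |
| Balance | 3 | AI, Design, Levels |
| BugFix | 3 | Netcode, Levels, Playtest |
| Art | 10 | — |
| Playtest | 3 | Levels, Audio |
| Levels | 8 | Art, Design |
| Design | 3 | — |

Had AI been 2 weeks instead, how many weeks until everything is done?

Baseline: Art→Levels→Playtest→Polish = 10+8+3+5 = 26 → 26 weeks.
AI has 4 weeks of float (longest path through it is 22).
No other chain overtakes it, so the finish is 26 weeks.

26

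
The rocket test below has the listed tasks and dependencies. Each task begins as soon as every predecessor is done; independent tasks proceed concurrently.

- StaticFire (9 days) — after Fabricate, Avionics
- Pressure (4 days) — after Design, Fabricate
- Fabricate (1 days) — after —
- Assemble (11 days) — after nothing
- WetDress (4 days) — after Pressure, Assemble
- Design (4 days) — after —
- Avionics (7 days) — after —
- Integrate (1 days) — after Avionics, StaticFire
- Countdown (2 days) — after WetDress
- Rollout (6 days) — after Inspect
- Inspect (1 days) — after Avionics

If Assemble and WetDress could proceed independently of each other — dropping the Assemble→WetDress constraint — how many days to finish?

Before: longest chain Avionics→StaticFire→Integrate = 7+9+1 = 17, finish 17.
Without Assemble→WetDress, WetDress's earliest start moves from 11 to 8.
After: Avionics→StaticFire→Integrate = 7+9+1 = 17 → 17 days.

17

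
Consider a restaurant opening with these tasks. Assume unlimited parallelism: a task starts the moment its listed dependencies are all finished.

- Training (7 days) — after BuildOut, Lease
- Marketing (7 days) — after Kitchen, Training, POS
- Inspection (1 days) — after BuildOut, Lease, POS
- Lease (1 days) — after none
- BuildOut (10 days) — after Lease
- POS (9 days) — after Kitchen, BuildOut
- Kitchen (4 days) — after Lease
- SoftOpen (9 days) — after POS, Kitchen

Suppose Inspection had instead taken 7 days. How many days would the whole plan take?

The binding path is Lease→BuildOut→POS→SoftOpen = 1+10+9+9 = 29; finish at 29 days.
Inspection is off the critical path — its longest chain is 21 days, giving 8 of slack.
The critical path is still Lease→BuildOut→POS→SoftOpen; finish is now 29 days.

29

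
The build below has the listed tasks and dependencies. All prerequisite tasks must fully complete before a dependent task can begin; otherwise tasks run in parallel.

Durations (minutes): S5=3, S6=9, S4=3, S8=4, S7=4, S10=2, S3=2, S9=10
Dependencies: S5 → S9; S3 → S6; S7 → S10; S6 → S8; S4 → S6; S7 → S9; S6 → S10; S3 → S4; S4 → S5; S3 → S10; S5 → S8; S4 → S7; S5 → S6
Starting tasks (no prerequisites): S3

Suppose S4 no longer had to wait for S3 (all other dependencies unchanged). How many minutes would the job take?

Original critical path: S3→S4→S5→S6→S8 = 2+3+3+9+4 = 21 ⇒ 21 minutes.
Without S3→S4, S4's earliest start moves from 2 to 0.
After: S4→S5→S6→S8 = 3+3+9+4 = 19 → 19 minutes.

19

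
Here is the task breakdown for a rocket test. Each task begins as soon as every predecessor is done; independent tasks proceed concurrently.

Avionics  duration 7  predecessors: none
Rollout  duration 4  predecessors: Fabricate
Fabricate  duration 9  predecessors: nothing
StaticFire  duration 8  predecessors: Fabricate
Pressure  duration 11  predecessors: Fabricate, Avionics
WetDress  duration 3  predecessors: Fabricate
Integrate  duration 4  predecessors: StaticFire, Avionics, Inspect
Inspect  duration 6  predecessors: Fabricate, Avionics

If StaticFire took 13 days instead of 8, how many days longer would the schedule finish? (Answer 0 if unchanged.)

The binding path is Fabricate→StaticFire→Integrate = 9+8+4 = 21; finish at 21 days.
StaticFire lies on that path, so at 13 days the path becomes 26 days.
The critical path is still Fabricate→StaticFire→Integrate; finish is now 26 days.
Change in finish: 26 − 21 = +5 days.

5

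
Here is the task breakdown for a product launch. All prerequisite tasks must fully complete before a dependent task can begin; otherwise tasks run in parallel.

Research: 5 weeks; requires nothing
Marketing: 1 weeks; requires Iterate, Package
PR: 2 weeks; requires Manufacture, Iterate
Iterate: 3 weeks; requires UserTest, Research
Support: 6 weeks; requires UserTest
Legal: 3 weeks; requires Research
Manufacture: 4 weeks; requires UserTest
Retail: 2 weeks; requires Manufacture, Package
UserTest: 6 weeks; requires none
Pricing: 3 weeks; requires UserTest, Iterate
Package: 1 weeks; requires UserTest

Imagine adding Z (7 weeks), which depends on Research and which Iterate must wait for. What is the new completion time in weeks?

18

Originally the product launch takes 12 weeks.
With Z inserted, Iterate now waits for max(UserTest, Research, Z).
New critical path: Research→Z→Iterate→Pricing = 5+7+3+3 = 18 ⇒ 18 weeks.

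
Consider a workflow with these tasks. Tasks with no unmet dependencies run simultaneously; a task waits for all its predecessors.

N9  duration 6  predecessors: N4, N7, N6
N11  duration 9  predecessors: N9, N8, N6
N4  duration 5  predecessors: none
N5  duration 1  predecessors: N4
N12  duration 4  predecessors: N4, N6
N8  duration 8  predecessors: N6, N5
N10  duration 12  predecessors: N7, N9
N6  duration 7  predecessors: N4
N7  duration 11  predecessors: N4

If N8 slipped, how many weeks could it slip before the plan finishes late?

Critical path: N4→N7→N9→N10 = 5+11+6+12 = 34, so the finish is 34 weeks.
The longest chain containing N8 totals 29 weeks.
Slack of N8 = 17 − 12 = 5 weeks.

5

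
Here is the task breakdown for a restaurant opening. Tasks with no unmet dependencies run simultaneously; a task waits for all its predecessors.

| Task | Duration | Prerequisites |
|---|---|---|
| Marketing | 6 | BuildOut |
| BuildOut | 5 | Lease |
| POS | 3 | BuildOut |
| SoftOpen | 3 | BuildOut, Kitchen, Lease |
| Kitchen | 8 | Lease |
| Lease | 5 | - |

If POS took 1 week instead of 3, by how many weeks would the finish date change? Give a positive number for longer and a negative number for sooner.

0

Baseline: Lease→BuildOut→Marketing = 5+5+6 = 16 → 16 weeks.
POS is off the critical path — its longest chain is 13 weeks, giving 3 of slack.
No other chain overtakes it, so the finish is 16 weeks.
Change in finish: 16 − 16 = +0 weeks.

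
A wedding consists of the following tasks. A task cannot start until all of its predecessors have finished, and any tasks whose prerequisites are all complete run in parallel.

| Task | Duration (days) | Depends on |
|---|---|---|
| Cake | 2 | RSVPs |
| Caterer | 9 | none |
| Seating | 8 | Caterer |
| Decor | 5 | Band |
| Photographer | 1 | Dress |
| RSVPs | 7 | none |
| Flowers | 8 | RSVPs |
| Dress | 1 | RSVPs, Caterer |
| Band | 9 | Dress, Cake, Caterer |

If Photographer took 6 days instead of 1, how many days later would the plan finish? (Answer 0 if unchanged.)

0

Baseline: Caterer→Dress→Band→Decor = 9+1+9+5 = 24 → 24 days.
Photographer is off the critical path — its longest chain is 11 days, giving 13 of slack.
No other chain overtakes it, so the finish is 24 days.
Change in finish: 24 − 24 = +0 days.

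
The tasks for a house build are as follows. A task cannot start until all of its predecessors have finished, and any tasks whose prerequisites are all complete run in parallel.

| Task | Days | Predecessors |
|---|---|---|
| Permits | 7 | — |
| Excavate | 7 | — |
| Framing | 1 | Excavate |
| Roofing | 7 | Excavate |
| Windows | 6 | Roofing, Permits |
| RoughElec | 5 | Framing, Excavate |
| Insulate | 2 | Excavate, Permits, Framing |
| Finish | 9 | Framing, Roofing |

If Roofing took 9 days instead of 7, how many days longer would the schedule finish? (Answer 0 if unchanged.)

2

Actual critical path: Excavate→Roofing→Finish = 7+7+9 = 23 ⇒ 23 days.
Since Roofing is critical, the +2 change carries straight to that chain (now 25 days).
The critical path is still Excavate→Roofing→Finish; finish is now 25 days.
Change in finish: 25 − 23 = +2 days.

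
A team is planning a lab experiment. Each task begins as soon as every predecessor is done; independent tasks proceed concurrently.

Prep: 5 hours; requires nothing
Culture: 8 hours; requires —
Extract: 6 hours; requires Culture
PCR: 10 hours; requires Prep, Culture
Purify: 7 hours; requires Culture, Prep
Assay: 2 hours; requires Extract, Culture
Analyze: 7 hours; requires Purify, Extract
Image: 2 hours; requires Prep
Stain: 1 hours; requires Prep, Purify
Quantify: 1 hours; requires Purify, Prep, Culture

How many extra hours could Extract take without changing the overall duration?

1

Culture→Purify→Analyze = 8+7+7 = 22 sets the makespan at 22 hours.
Extract finishes as early as 14 and must finish by 15.
So Extract can slip 15 − 14 = 1 hour.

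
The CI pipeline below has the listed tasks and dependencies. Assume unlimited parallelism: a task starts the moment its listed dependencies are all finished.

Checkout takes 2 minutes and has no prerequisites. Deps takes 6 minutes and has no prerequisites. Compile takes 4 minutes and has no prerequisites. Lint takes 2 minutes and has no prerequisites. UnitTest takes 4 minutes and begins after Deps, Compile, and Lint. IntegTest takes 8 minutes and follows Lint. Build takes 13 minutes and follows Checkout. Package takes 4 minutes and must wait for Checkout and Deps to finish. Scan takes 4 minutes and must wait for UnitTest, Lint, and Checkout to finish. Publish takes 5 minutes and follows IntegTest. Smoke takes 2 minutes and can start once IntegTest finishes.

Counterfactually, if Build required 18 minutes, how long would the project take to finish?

The binding path is Checkout→Build = 2+13 = 15; finish at 15 minutes.
Build lies on that path, so at 18 minutes the path becomes 20 minutes.
That remains the longest chain; total 20 minutes.

20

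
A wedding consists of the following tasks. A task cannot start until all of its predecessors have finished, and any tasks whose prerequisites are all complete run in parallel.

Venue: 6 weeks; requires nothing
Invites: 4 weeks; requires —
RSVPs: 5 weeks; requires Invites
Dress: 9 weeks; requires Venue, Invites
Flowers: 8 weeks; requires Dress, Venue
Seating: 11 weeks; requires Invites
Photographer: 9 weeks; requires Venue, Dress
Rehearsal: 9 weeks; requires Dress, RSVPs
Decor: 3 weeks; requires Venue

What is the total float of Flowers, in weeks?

1

Critical path: Venue→Dress→Photographer = 6+9+9 = 24, so the finish is 24 weeks.
Flowers finishes as early as 23 and must finish by 24.
So Flowers can slip 24 − 23 = 1 week.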